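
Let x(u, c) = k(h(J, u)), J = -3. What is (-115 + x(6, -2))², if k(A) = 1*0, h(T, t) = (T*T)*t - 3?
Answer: 13225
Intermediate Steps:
h(T, t) = -3 + t*T² (h(T, t) = T²*t - 3 = t*T² - 3 = -3 + t*T²)
k(A) = 0
x(u, c) = 0
(-115 + x(6, -2))² = (-115 + 0)² = (-115)² = 13225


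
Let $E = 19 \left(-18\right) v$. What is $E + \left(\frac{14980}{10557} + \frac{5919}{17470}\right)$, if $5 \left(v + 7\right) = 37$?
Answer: $- \frac{24905944589}{184430790} \approx -135.04$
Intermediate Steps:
$v = \frac{2}{5}$ ($v = -7 + \frac{1}{5} \cdot 37 = -7 + \frac{37}{5} = \frac{2}{5} \approx 0.4$)
$E = - \frac{684}{5}$ ($E = 19 \left(-18\right) \frac{2}{5} = \left(-342\right) \frac{2}{5} = - \frac{684}{5} \approx -136.8$)
$E + \left(\frac{14980}{10557} + \frac{5919}{17470}\right) = - \frac{684}{5} + \left(\frac{14980}{10557} + \frac{5919}{17470}\right) = - \frac{684}{5} + \frac{324187483}{184430790} = - \frac{24905944589}{184430790}$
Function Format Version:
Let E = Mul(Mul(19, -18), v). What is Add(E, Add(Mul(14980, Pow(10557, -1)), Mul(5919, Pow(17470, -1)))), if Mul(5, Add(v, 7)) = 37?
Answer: Rational(-24905944589, 184430790) ≈ -135.04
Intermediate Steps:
v = Rational(2, 5) (v = Add(-7, Mul(Rational(1, 5), 37)) = Add(-7, Rational(37, 5)) = Rational(2, 5) ≈ 0.40000)
E = Rational(-684, 5) (E = Mul(Mul(19, -18), Rational(2, 5)) = Mul(-342, Rational(2, 5)) = Rational(-684, 5) ≈ -136.80)
Add(E, Add(Mul(14980, Pow(10557, -1)), Mul(5919, Pow(17470, -1)))) = Add(Rational(-684, 5), Add(Mul(14980, Pow(10557, -1)), Mul(5919, Pow(17470, -1)))) = Add(Rational(-684, 5), Add(Mul(14980, Rational(1, 10557)), Mul(5919, Rational(1, 17470)))) = Add(Rational(-684, 5), Add(Rational(14980, 10557), Rational(5919, 17470))) = Add(Rational(-684, 5), Rational(324187483, 184430790)) = Rational(-24905944589, 184430790)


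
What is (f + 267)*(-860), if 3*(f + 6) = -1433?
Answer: 559000/3 ≈ 1.8633e+5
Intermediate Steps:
f = -1451/3 (f = -6 + (⅓)*(-1433) = -6 - 1433/3 = -1451/3 ≈ -483.67)
(f + 267)*(-860) = (-1451/3 + 267)*(-860) = -650/3*(-860) = 559000/3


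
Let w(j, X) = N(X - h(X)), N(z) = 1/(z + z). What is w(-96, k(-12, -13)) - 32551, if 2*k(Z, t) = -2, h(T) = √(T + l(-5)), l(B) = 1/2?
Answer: (-32551*√2 + 65103*I)/(√2 - 2*I) ≈ -32551.0 + 0.2357*I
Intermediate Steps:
l(B) = ½
h(T) = √(½ + T) (h(T) = √(T + ½) = √(½ + T))
k(Z, t) = -1 (k(Z, t) = (½)*(-2) = -1)
N(z) = 1/(2*z)
w(j, X) = 1/(2*(X - √(2 + 4*X)/2))
w(-96, k(-12, -13)) - 32551 = 1/(2*(-1) - √2*√(1 + 2*(-1))) - 32551 = 1/(-2 - √2*√(1 - 2)) - 32551 = 1/(-2 - √2*√(-1)) - 32551 = 1/(-2 - √2*I) - 32551 = 1/(-2 - I*√2) - 32551 = -32551 + 1/(-2 - I*√2)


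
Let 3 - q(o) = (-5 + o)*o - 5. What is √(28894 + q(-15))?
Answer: 3*√3178 ≈ 169.12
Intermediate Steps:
q(o) = 8 - o*(-5 + o) (q(o) = 3 - ((-5 + o)*o - 5) = 3 - (o*(-5 + o) - 5) = 3 - (-5 + o*(-5 + o)) = 3 + (5 - o*(-5 + o)) = 8 - o*(-5 + o))
√(28894 + q(-15)) = √(28894 + (8 - 1*(-15)² + 5*(-15))) = √(28894 + (8 - 1*225 - 75)) = √(28894 + (8 - 225 - 75)) = √(28894 - 292) = √28602 = 3*√3178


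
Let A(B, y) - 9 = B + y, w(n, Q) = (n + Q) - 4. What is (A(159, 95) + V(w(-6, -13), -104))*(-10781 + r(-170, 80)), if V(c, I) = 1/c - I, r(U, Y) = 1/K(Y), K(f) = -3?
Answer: -272983360/69 ≈ -3.9563e+6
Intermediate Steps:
w(n, Q) = -4 + Q + n (w(n, Q) = (Q + n) - 4 = -4 + Q + n)
r(U, Y) = -1/3 (r(U, Y) = 1/(-3) = -1/3)
A(B, y) = 9 + B + y (A(B, y) = 9 + (B + y) = 9 + B + y)
(A(159, 95) + V(w(-6, -13), -104))*(-10781 + r(-170, 80)) = ((9 + 159 + 95) + (1/(-4 - 13 - 6) - 1*(-104)))*(-10781 - 1/3) = (263 + (1/(-23) + 104))*(-32344/3) = (263 + (-1/23 + 104))*(-32344/3) = (263 + 2391/23)*(-32344/3) = (8440/23)*(-32344/3) = -272983360/69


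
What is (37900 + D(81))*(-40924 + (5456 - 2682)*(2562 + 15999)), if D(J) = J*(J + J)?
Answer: 2624943630380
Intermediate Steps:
D(J) = 2*J² (D(J) = J*(2*J) = 2*J²)
(37900 + D(81))*(-40924 + (5456 - 2682)*(2562 + 15999)) = (37900 + 2*81²)*(-40924 + (5456 - 2682)*(2562 + 15999)) = (37900 + 2*6561)*(-40924 + 2774*18561) = (37900 + 13122)*(-40924 + 51488214) = 51022*51447290 = 2624943630380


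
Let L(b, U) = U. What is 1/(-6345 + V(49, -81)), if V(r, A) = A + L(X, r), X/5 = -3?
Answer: -1/6377 ≈ -0.00015681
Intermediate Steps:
X = -15 (X = 5*(-3) = -15)
V(r, A) = A + r
1/(-6345 + V(49, -81)) = 1/(-6345 + (-81 + 49)) = 1/(-6345 - 32) = 1/(-6377) = -1/6377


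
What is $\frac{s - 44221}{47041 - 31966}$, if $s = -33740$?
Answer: $- \frac{25987}{5025} \approx -5.1715$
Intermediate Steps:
$\frac{s - 44221}{47041 - 31966} = \frac{-33740 - 44221}{47041 - 31966} = - \frac{77961}{15075} = \left(-77961\right) \frac{1}{15075} = - \frac{25987}{5025}$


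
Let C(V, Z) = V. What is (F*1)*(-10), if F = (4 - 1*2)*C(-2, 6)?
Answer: 40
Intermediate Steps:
F = -4 (F = (4 - 1*2)*(-2) = (4 - 2)*(-2) = 2*(-2) = -4)
(F*1)*(-10) = -4*1*(-10) = -4*(-10) = 40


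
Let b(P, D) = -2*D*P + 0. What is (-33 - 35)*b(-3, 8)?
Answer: -3264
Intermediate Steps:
b(P, D) = -2*D*P (b(P, D) = -2*D*P + 0 = -2*D*P)
(-33 - 35)*b(-3, 8) = (-33 - 35)*(-2*8*(-3)) = -68*48 = -3264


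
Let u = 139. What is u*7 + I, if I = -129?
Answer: 844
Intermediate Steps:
u*7 + I = 139*7 - 129 = 973 - 129 = 844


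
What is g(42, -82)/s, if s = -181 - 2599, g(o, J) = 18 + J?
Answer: 16/695 ≈ 0.023022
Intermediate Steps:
s = -2780
g(42, -82)/s = (18 - 82)/(-2780) = -64*(-1/2780) = 16/695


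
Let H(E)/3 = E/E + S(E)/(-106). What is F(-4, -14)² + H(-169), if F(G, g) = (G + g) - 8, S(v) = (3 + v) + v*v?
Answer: -13211/106 ≈ -124.63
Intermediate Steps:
S(v) = 3 + v + v² (S(v) = (3 + v) + v² = 3 + v + v²)
F(G, g) = -8 + G + g
H(E) = 309/106 - 3*E/106 - 3*E²/106 (H(E) = 3*(E/E + (3 + E + E²)/(-106)) = 3*(1 + (3 + E + E²)*(-1/106)) = 3*(1 + (-3/106 - E/106 - E²/106)) = 3*(103/106 - E/106 - E²/106) = 309/106 - 3*E/106 - 3*E²/106)
F(-4, -14)² + H(-169) = (-8 - 4 - 14)² + (309/106 - 3/106*(-169) - 3/106*(-169)²) = (-26)² + (309/106 + 507/106 - 3/106*28561) = 676 + (309/106 + 507/106 - 85683/106) = 676 - 84867/106 = -13211/106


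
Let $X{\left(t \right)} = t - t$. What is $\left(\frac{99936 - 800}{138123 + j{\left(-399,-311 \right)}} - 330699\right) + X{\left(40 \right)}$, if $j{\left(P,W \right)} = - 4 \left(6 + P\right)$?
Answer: $- \frac{46196897669}{139695} \approx -3.307 \cdot 10^{5}$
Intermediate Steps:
$X{\left(t \right)} = 0$
$j{\left(P,W \right)} = -24 - 4 P$
$\left(\frac{99936 - 800}{138123 + j{\left(-399,-311 \right)}} - 330699\right) + X{\left(40 \right)} = \left(\frac{99936 - 800}{138123 - -1572} - 330699\right) + 0 = \left(\frac{99136}{138123 + \left(-24 + 1596\right)} - 330699\right) + 0 = \left(\frac{99136}{138123 + 1572} - 330699\right) + 0 = \left(\frac{99136}{139695} - 330699\right) + 0 = - \frac{46196897669}{139695} + 0 = - \frac{46196897669}{139695}$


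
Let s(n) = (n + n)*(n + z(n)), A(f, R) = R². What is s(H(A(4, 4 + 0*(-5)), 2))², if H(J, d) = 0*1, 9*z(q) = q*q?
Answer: 0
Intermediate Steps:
z(q) = q²/9 (z(q) = (q*q)/9 = q²/9)
H(J, d) = 0
s(n) = 2*n*(n + n²/9) (s(n) = (n + n)*(n + n²/9) = (2*n)*(n + n²/9) = 2*n*(n + n²/9))
s(H(A(4, 4 + 0*(-5)), 2))² = ((2/9)*0²*(9 + 0))² = ((2/9)*0*9)² = 0² = 0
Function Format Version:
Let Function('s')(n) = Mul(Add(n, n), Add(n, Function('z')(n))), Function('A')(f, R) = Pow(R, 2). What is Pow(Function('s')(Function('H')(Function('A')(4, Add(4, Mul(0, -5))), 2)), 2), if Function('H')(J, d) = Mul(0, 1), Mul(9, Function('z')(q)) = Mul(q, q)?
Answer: 0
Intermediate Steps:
Function('z')(q) = Mul(Rational(1, 9), Pow(q, 2)) (Function('z')(q) = Mul(Rational(1, 9), Mul(q, q)) = Mul(Rational(1, 9), Pow(q, 2)))
Function('H')(J, d) = 0
Function('s')(n) = Mul(2, n, Add(n, Mul(Rational(1, 9), Pow(n, 2)))) (Function('s')(n) = Mul(Add(n, n), Add(n, Mul(Rational(1, 9), Pow(n, 2)))) = Mul(Mul(2, n), Add(n, Mul(Rational(1, 9), Pow(n, 2)))) = Mul(2, n, Add(n, Mul(Rational(1, 9), Pow(n, 2)))))
Pow(Function('s')(Function('H')(Function('A')(4, Add(4, Mul(0, -5))), 2)), 2) = Pow(Mul(Rational(2, 9), Pow(0, 2), Add(9, 0)), 2) = Pow(Mul(Rational(2, 9), 0, 9), 2) = Pow(0, 2) = 0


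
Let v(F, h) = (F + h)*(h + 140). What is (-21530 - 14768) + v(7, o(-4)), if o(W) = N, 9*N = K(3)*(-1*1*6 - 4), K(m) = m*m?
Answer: -36688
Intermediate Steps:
K(m) = m**2
N = -10 (N = (3**2*(-1*1*6 - 4))/9 = (9*(-1*6 - 4))/9 = (9*(-6 - 4))/9 = (9*(-10))/9 = (1/9)*(-90) = -10)
o(W) = -10
v(F, h) = (140 + h)*(F + h) (v(F, h) = (F + h)*(140 + h) = (140 + h)*(F + h))
(-21530 - 14768) + v(7, o(-4)) = (-21530 - 14768) + ((-10)**2 + 140*7 + 140*(-10) + 7*(-10)) = -36298 + (100 + 980 - 1400 - 70) = -36298 - 390 = -36688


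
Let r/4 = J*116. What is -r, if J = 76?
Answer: -35264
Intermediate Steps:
r = 35264 (r = 4*(76*116) = 4*8816 = 35264)
-r = -1*35264 = -35264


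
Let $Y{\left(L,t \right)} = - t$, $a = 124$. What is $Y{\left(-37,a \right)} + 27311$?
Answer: $27187$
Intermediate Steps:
$Y{\left(-37,a \right)} + 27311 = \left(-1\right) 124 + 27311 = -124 + 27311 = 27187$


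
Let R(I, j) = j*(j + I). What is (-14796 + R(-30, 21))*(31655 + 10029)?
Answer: -624634740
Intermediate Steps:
R(I, j) = j*(I + j)
(-14796 + R(-30, 21))*(31655 + 10029) = (-14796 + 21*(-30 + 21))*(31655 + 10029) = (-14796 + 21*(-9))*41684 = (-14796 - 189)*41684 = -14985*41684 = -624634740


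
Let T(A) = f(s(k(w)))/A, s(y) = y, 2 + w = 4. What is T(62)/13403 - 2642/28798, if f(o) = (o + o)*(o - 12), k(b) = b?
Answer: -549154233/5982683707 ≈ -0.091791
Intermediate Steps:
w = 2 (w = -2 + 4 = 2)
f(o) = 2*o*(-12 + o) (f(o) = (2*o)*(-12 + o) = 2*o*(-12 + o))
T(A) = -40/A (T(A) = (2*2*(-12 + 2))/A = (2*2*(-10))/A = -40/A)
T(62)/13403 - 2642/28798 = -40/62/13403 - 2642/28798 = -40*1/62*(1/13403) - 2642*1/28798 = -20/31*1/13403 - 1321/14399 = -20/415493 - 1321/14399 = -549154233/5982683707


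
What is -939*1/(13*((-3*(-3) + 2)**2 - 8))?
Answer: -939/1469 ≈ -0.63921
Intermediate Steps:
-939*1/(13*((-3*(-3) + 2)**2 - 8)) = -939*1/(13*((9 + 2)**2 - 8)) = -939*1/(13*(11**2 - 8)) = -939*1/(13*(121 - 8)) = -939/(13*113) = -939/1469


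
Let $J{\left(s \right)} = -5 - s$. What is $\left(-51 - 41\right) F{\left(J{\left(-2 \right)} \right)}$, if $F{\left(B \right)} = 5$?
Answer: $-460$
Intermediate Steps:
$\left(-51 - 41\right) F{\left(J{\left(-2 \right)} \right)} = \left(-51 - 41\right) 5 = \left(-92\right) 5 = -460$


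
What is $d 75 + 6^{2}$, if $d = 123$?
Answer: $9261$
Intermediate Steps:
$d 75 + 6^{2} = 123 \cdot 75 + 6^{2} = 9225 + 36 = 9261$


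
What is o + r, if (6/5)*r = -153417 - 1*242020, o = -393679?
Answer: -4339259/6 ≈ -7.2321e+5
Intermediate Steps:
r = -1977185/6 (r = 5*(-153417 - 1*242020)/6 = 5*(-153417 - 242020)/6 = (⅚)*(-395437) = -1977185/6 ≈ -3.2953e+5)
o + r = -393679 - 1977185/6 = -4339259/6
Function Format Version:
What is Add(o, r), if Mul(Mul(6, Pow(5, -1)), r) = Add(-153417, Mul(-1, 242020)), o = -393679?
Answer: Rational(-4339259, 6) ≈ -7.2321e+5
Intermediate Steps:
r = Rational(-1977185, 6) (r = Mul(Rational(5, 6), Add(-153417, Mul(-1, 242020))) = Mul(Rational(5, 6), Add(-153417, -242020)) = Mul(Rational(5, 6), -395437) = Rational(-1977185, 6) ≈ -3.2953e+5)
Add(o, r) = Add(-393679, Rational(-1977185, 6)) = Rational(-4339259, 6)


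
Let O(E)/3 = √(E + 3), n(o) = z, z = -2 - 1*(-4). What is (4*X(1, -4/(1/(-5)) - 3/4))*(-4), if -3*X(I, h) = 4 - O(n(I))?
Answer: 64/3 - 16*√5 ≈ -14.444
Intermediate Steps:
z = 2 (z = -2 + 4 = 2)
n(o) = 2
O(E) = 3*√(3 + E) (O(E) = 3*√(E + 3) = 3*√(3 + E))
X(I, h) = -4/3 + √5 (X(I, h) = -(4 - 3*√(3 + 2))/3 = -(4 - 3*√5)/3 = -4/3 + √5)
(4*X(1, -4/(1/(-5)) - 3/4))*(-4) = (4*(-4/3 + √5))*(-4) = (-16/3 + 4*√5)*(-4) = 64/3 - 16*√5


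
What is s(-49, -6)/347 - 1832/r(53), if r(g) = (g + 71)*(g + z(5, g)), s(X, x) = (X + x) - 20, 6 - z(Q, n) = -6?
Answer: -310051/699205 ≈ -0.44343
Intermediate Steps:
z(Q, n) = 12 (z(Q, n) = 6 - 1*(-6) = 6 + 6 = 12)
s(X, x) = -20 + X + x
r(g) = (12 + g)*(71 + g) (r(g) = (g + 71)*(g + 12) = (71 + g)*(12 + g) = (12 + g)*(71 + g))
s(-49, -6)/347 - 1832/r(53) = (-20 - 49 - 6)/347 - 1832/(852 + 53² + 83*53) = -75*1/347 - 1832/(852 + 2809 + 4399) = -75/347 - 1832/8060 = -75/347 - 1832*1/8060 = -75/347 - 458/2015 = -310051/699205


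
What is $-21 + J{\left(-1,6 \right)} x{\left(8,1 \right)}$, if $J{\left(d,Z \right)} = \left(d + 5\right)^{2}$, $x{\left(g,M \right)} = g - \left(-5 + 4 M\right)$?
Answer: $123$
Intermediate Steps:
$x{\left(g,M \right)} = 5 + g - 4 M$ ($x{\left(g,M \right)} = g + \left(\left(3 - 4 M\right) + 2\right) = g - \left(-5 + 4 M\right) = 5 + g - 4 M$)
$J{\left(d,Z \right)} = \left(5 + d\right)^{2}$
$-21 + J{\left(-1,6 \right)} x{\left(8,1 \right)} = -21 + \left(5 - 1\right)^{2} \left(5 + 8 - 4\right) = -21 + 4^{2} \left(5 + 8 - 4\right) = -21 + 16 \cdot 9 = -21 + 144 = 123$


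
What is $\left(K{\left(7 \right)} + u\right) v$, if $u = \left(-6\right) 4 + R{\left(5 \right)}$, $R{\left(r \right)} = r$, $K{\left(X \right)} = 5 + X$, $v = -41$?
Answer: $287$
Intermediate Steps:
$u = -19$ ($u = \left(-6\right) 4 + 5 = -24 + 5 = -19$)
$\left(K{\left(7 \right)} + u\right) v = \left(\left(5 + 7\right) - 19\right) \left(-41\right) = \left(12 - 19\right) \left(-41\right) = \left(-7\right) \left(-41\right) = 287$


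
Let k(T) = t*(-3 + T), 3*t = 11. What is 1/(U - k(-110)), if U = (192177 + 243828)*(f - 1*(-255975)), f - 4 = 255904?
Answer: 3/669550643488 ≈ 4.4806e-12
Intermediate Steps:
t = 11/3 (t = (1/3)*11 = 11/3 ≈ 3.6667)
f = 255908 (f = 4 + 255904 = 255908)
k(T) = -11 + 11*T/3 (k(T) = 11*(-3 + T)/3 = -11 + 11*T/3)
U = 223183547415 (U = (192177 + 243828)*(255908 - 1*(-255975)) = 436005*(255908 + 255975) = 436005*511883 = 223183547415)
1/(U - k(-110)) = 1/(223183547415 - (-11 + (11/3)*(-110))) = 1/(223183547415 - (-11 - 1210/3)) = 1/(223183547415 - 1*(-1243/3)) = 1/(223183547415 + 1243/3) = 1/(669550643488/3) = 3/669550643488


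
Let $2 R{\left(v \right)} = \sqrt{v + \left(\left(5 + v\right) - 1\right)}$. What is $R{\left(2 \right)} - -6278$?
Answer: $6278 + \sqrt{2} \approx 6279.4$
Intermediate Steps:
$R{\left(v \right)} = \frac{\sqrt{4 + 2 v}}{2}$ ($R{\left(v \right)} = \frac{\sqrt{v + \left(\left(5 + v\right) - 1\right)}}{2} = \frac{\sqrt{v + \left(4 + v\right)}}{2} = \frac{\sqrt{4 + 2 v}}{2}$)
$R{\left(2 \right)} - -6278 = \frac{\sqrt{4 + 2 \cdot 2}}{2} - -6278 = \frac{\sqrt{4 + 4}}{2} + 6278 = \frac{\sqrt{8}}{2} + 6278 = \frac{2 \sqrt{2}}{2} + 6278 = \sqrt{2} + 6278 = 6278 + \sqrt{2}$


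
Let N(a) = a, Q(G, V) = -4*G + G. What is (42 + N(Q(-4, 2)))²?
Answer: 2916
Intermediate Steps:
Q(G, V) = -3*G
(42 + N(Q(-4, 2)))² = (42 - 3*(-4))² = (42 + 12)² = 54² = 2916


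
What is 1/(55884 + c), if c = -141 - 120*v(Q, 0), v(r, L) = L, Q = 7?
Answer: 1/55743 ≈ 1.7939e-5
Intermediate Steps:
c = -141 (c = -141 - 120*0 = -141 + 0 = -141)
1/(55884 + c) = 1/(55884 - 141) = 1/55743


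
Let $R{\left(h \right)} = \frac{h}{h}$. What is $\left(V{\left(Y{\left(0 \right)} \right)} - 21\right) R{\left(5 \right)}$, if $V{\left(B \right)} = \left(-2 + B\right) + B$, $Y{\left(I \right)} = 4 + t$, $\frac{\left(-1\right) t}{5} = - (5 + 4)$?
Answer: $75$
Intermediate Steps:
$t = 45$ ($t = - 5 \left(- (5 + 4)\right) = - 5 \left(\left(-1\right) 9\right) = \left(-5\right) \left(-9\right) = 45$)
$R{\left(h \right)} = 1$
$Y{\left(I \right)} = 49$ ($Y{\left(I \right)} = 4 + 45 = 49$)
$V{\left(B \right)} = -2 + 2 B$
$\left(V{\left(Y{\left(0 \right)} \right)} - 21\right) R{\left(5 \right)} = \left(\left(-2 + 2 \cdot 49\right) - 21\right) 1 = \left(\left(-2 + 98\right) - 21\right) 1 = \left(96 - 21\right) 1 = 75 \cdot 1 = 75$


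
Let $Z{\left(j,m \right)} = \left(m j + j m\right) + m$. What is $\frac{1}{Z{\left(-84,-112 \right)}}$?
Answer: $\frac{1}{18704} \approx 5.3464 \cdot 10^{-5}$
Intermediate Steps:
$Z{\left(j,m \right)} = m + 2 j m$ ($Z{\left(j,m \right)} = \left(j m + j m\right) + m = 2 j m + m = m + 2 j m$)
$\frac{1}{Z{\left(-84,-112 \right)}} = \frac{1}{\left(-112\right) \left(1 + 2 \left(-84\right)\right)} = \frac{1}{\left(-112\right) \left(1 - 168\right)} = \frac{1}{\left(-112\right) \left(-167\right)} = \frac{1}{18704}$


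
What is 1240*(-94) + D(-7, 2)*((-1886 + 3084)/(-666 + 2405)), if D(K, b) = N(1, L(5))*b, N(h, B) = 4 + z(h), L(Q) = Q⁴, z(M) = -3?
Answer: -202695444/1739 ≈ -1.1656e+5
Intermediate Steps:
N(h, B) = 1 (N(h, B) = 4 - 3 = 1)
D(K, b) = b (D(K, b) = 1*b = b)
1240*(-94) + D(-7, 2)*((-1886 + 3084)/(-666 + 2405)) = 1240*(-94) + 2*((-1886 + 3084)/(-666 + 2405)) = -116560 + 2*(1198/1739) = -116560 + 2396/1739 = -202695444/1739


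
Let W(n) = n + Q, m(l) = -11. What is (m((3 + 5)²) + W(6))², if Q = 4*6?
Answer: 361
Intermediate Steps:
Q = 24
W(n) = 24 + n (W(n) = n + 24 = 24 + n)
(m((3 + 5)²) + W(6))² = (-11 + (24 + 6))² = (-11 + 30)² = 19² = 361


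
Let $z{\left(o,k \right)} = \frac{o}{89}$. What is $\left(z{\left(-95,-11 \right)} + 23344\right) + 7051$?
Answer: $\frac{2705060}{89} \approx 30394.0$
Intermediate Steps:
$z{\left(o,k \right)} = \frac{o}{89}$ ($z{\left(o,k \right)} = o \frac{1}{89} = \frac{o}{89}$)
$\left(z{\left(-95,-11 \right)} + 23344\right) + 7051 = \left(\frac{1}{89} \left(-95\right) + 23344\right) + 7051 = \left(- \frac{95}{89} + 23344\right) + 7051 = \frac{2077521}{89} + 7051 = \frac{2705060}{89}$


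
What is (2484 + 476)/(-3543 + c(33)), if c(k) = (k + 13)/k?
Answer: -97680/116873 ≈ -0.83578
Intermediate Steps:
c(k) = (13 + k)/k
(2484 + 476)/(-3543 + c(33)) = (2484 + 476)/(-3543 + (13 + 33)/33) = 2960/(-3543 + (1/33)*46) = 2960/(-3543 + 46/33) = 2960/(-116873/33) = 2960*(-33/116873) = -97680/116873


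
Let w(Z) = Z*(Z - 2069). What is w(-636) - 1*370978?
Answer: 1349402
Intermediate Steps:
w(Z) = Z*(-2069 + Z)
w(-636) - 1*370978 = -636*(-2069 - 636) - 1*370978 = -636*(-2705) - 370978 = 1720380 - 370978 = 1349402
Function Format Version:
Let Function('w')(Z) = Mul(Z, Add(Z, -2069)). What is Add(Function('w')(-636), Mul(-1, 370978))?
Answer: 1349402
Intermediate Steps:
Function('w')(Z) = Mul(Z, Add(-2069, Z))
Add(Function('w')(-636), Mul(-1, 370978)) = Add(Mul(-636, Add(-2069, -636)), Mul(-1, 370978)) = Add(Mul(-636, -2705), -370978) = Add(1720380, -370978) = 1349402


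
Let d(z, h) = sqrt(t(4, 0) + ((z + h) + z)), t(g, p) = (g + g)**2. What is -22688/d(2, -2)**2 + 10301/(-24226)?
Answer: -275159677/799458 ≈ -344.18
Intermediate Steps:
t(g, p) = 4*g**2 (t(g, p) = (2*g)**2 = 4*g**2)
d(z, h) = sqrt(64 + h + 2*z) (d(z, h) = sqrt(4*4**2 + ((z + h) + z)) = sqrt(4*16 + ((h + z) + z)) = sqrt(64 + (h + 2*z)) = sqrt(64 + h + 2*z))
-22688/d(2, -2)**2 + 10301/(-24226) = -22688/(64 - 2 + 2*2) + 10301/(-24226) = -22688/(64 - 2 + 4) + 10301*(-1/24226) = -22688/((sqrt(66))**2) - 10301/24226 = -22688/66 - 10301/24226 = -22688*1/66 - 10301/24226 = -11344/33 - 10301/24226 = -275159677/799458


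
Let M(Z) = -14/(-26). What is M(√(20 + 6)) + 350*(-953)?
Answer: -4336143/13 ≈ -3.3355e+5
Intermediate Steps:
M(Z) = 7/13 (M(Z) = -14*(-1/26) = 7/13)
M(√(20 + 6)) + 350*(-953) = 7/13 + 350*(-953) = 7/13 - 333550 = -4336143/13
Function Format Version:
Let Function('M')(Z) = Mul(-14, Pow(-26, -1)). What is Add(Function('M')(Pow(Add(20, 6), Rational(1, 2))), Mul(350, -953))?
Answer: Rational(-4336143, 13) ≈ -3.3355e+5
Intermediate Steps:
Function('M')(Z) = Rational(7, 13) (Function('M')(Z) = Mul(-14, Rational(-1, 26)) = Rational(7, 13))
Add(Function('M')(Pow(Add(20, 6), Rational(1, 2))), Mul(350, -953)) = Add(Rational(7, 13), Mul(350, -953)) = Add(Rational(7, 13), -333550) = Rational(-4336143, 13)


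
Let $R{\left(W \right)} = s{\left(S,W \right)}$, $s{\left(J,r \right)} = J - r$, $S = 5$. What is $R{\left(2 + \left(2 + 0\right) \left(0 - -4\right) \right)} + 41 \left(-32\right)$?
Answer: $-1317$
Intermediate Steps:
$R{\left(W \right)} = 5 - W$
$R{\left(2 + \left(2 + 0\right) \left(0 - -4\right) \right)} + 41 \left(-32\right) = \left(5 - \left(2 + \left(2 + 0\right) \left(0 - -4\right)\right)\right) + 41 \left(-32\right) = \left(5 - \left(2 + 2 \left(0 + 4\right)\right)\right) - 1312 = \left(5 - \left(2 + 2 \cdot 4\right)\right) - 1312 = \left(5 - \left(2 + 8\right)\right) - 1312 = \left(5 - 10\right) - 1312 = -5 - 1312 = -1317$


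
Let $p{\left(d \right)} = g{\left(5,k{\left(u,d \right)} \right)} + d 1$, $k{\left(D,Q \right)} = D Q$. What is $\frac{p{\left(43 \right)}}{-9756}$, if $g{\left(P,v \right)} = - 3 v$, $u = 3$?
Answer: $\frac{86}{2439} \approx 0.03526$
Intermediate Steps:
$p{\left(d \right)} = - 8 d$ ($p{\left(d \right)} = - 3 \cdot 3 d + d 1 = - 9 d + d = - 8 d$)
$\frac{p{\left(43 \right)}}{-9756} = \frac{\left(-8\right) 43}{-9756} = \left(-344\right) \left(- \frac{1}{9756}\right) = \frac{86}{2439}$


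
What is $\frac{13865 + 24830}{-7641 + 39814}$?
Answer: $\frac{38695}{32173} \approx 1.2027$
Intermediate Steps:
$\frac{13865 + 24830}{-7641 + 39814} = \frac{38695}{32173}$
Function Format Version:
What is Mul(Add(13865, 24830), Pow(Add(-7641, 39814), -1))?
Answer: Rational(38695, 32173) ≈ 1.2027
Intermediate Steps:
Mul(Add(13865, 24830), Pow(Add(-7641, 39814), -1)) = Mul(38695, Pow(32173, -1)) = Mul(38695, Rational(1, 32173)) = Rational(38695, 32173)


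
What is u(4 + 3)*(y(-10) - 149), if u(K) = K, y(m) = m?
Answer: -1113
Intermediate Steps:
u(4 + 3)*(y(-10) - 149) = (4 + 3)*(-10 - 149) = 7*(-159) = -1113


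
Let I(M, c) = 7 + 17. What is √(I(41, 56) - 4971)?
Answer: I*√4947 ≈ 70.335*I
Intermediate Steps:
I(M, c) = 24
√(I(41, 56) - 4971) = √(24 - 4971) = √(-4947) = I*√4947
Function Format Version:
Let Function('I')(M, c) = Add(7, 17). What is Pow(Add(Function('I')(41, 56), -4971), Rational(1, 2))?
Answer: Mul(I, Pow(4947, Rational(1, 2))) ≈ Mul(70.335, I)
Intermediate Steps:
Function('I')(M, c) = 24
Pow(Add(Function('I')(41, 56), -4971), Rational(1, 2)) = Pow(Add(24, -4971), Rational(1, 2)) = Pow(-4947, Rational(1, 2)) = Mul(I, Pow(4947, Rational(1, 2)))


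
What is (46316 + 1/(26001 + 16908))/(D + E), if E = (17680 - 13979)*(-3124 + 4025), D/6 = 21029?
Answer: 397474649/29699678895 ≈ 0.013383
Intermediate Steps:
D = 126174 (D = 6*21029 = 126174)
E = 3334601 (E = 3701*901 = 3334601)
(46316 + 1/(26001 + 16908))/(D + E) = (46316 + 1/(26001 + 16908))/(126174 + 3334601) = (46316 + 1/42909)/3460775 = (46316 + 1/42909)*(1/3460775) = (1987373245/42909)*(1/3460775) = 397474649/29699678895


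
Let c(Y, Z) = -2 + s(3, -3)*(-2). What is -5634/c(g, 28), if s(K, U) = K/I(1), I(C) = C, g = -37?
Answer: 2817/4 ≈ 704.25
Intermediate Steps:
s(K, U) = K (s(K, U) = K/1 = K*1 = K)
c(Y, Z) = -8 (c(Y, Z) = -2 + 3*(-2) = -2 - 6 = -8)
-5634/c(g, 28) = -5634/(-8) = -5634*(-⅛) = 2817/4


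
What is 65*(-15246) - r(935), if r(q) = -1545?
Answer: -989445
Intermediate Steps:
65*(-15246) - r(935) = 65*(-15246) - 1*(-1545) = -990990 + 1545 = -989445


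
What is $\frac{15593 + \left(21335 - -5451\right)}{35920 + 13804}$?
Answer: $\frac{42379}{49724} \approx 0.85228$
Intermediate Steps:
$\frac{15593 + \left(21335 - -5451\right)}{35920 + 13804} = \frac{15593 + \left(21335 + 5451\right)}{49724} = \left(15593 + 26786\right) \frac{1}{49724} = 42379 \cdot \frac{1}{49724} = \frac{42379}{49724}$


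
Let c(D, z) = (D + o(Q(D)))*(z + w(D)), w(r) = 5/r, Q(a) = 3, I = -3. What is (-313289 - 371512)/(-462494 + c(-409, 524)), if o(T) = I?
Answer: 280083609/277456178 ≈ 1.0095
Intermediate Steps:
o(T) = -3
c(D, z) = (-3 + D)*(z + 5/D) (c(D, z) = (D - 3)*(z + 5/D) = (-3 + D)*(z + 5/D))
(-313289 - 371512)/(-462494 + c(-409, 524)) = (-313289 - 371512)/(-462494 + (5 - 15/(-409) - 3*524 - 409*524)) = -684801/(-462494 + (5 - 15*(-1/409) - 1572 - 214316)) = -684801/(-462494 + (5 + 15/409 - 1572 - 214316)) = -684801/(-462494 - 88296132/409) = -684801/(-277456178/409) = -684801*(-409/277456178) = 280083609/277456178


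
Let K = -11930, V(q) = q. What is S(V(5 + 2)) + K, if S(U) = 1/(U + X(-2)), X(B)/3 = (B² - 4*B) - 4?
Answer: -369829/31 ≈ -11930.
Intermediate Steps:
X(B) = -12 - 12*B + 3*B² (X(B) = 3*((B² - 4*B) - 4) = 3*(-4 + B² - 4*B) = -12 - 12*B + 3*B²)
S(U) = 1/(24 + U) (S(U) = 1/(U + (-12 - 12*(-2) + 3*(-2)²)) = 1/(U + (-12 + 24 + 3*4)) = 1/(U + (-12 + 24 + 12)) = 1/(U + 24) = 1/(24 + U))
S(V(5 + 2)) + K = 1/(24 + (5 + 2)) - 11930 = 1/(24 + 7) - 11930 = 1/31 - 11930 = -369829/31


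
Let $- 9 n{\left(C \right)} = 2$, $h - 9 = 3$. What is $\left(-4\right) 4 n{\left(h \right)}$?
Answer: $\frac{32}{9} \approx 3.5556$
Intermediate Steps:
$h = 12$ ($h = 9 + 3 = 12$)
$n{\left(C \right)} = - \frac{2}{9}$ ($n{\left(C \right)} = \left(- \frac{1}{9}\right) 2 = - \frac{2}{9}$)
$\left(-4\right) 4 n{\left(h \right)} = \left(-4\right) 4 \left(- \frac{2}{9}\right) = \left(-16\right) \left(- \frac{2}{9}\right) = \frac{32}{9}$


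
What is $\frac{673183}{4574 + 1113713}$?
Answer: $\frac{673183}{1118287} \approx 0.60198$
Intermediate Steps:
$\frac{673183}{4574 + 1113713} = \frac{673183}{1118287}$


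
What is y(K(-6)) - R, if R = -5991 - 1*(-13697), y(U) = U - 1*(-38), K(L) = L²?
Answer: -7632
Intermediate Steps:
y(U) = 38 + U (y(U) = U + 38 = 38 + U)
R = 7706 (R = -5991 + 13697 = 7706)
y(K(-6)) - R = (38 + (-6)²) - 1*7706 = (38 + 36) - 7706 = 74 - 7706 = -7632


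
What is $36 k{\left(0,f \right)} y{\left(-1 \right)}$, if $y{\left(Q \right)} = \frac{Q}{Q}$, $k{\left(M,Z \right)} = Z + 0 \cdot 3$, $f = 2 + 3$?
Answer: $180$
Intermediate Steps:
$f = 5$
$k{\left(M,Z \right)} = Z$ ($k{\left(M,Z \right)} = Z + 0 = Z$)
$y{\left(Q \right)} = 1$
$36 k{\left(0,f \right)} y{\left(-1 \right)} = 36 \cdot 5 \cdot 1 = 180 \cdot 1 = 180$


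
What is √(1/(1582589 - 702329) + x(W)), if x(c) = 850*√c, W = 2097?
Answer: √(220065 + 493971763095000*√233)/440130 ≈ 197.29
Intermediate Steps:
√(1/(1582589 - 702329) + x(W)) = √(1/(1582589 - 702329) + 850*√2097) = √(1/880260 + 850*(3*√233)) = √(1/880260 + 2550*√233)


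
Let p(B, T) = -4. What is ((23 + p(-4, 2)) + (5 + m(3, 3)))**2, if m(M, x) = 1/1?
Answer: 625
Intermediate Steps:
m(M, x) = 1
((23 + p(-4, 2)) + (5 + m(3, 3)))**2 = ((23 - 4) + (5 + 1))**2 = (19 + 6)**2 = 25**2 = 625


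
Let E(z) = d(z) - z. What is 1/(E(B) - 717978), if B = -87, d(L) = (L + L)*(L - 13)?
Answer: -1/700491 ≈ -1.4276e-6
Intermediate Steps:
d(L) = 2*L*(-13 + L) (d(L) = (2*L)*(-13 + L) = 2*L*(-13 + L))
E(z) = -z + 2*z*(-13 + z) (E(z) = 2*z*(-13 + z) - z = -z + 2*z*(-13 + z))
1/(E(B) - 717978) = 1/(-87*(-27 + 2*(-87)) - 717978) = 1/(-87*(-27 - 174) - 717978) = 1/(-87*(-201) - 717978) = 1/(17487 - 717978) = 1/(-700491) = -1/700491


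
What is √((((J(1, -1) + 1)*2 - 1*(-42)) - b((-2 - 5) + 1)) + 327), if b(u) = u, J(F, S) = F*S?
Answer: 5*√15 ≈ 19.365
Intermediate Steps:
√((((J(1, -1) + 1)*2 - 1*(-42)) - b((-2 - 5) + 1)) + 327) = √((((1*(-1) + 1)*2 - 1*(-42)) - ((-2 - 5) + 1)) + 327) = √((((-1 + 1)*2 + 42) - (-7 + 1)) + 327) = √(((0*2 + 42) - 1*(-6)) + 327) = √(((0 + 42) + 6) + 327) = √((42 + 6) + 327) = √(48 + 327) = √375 = 5*√15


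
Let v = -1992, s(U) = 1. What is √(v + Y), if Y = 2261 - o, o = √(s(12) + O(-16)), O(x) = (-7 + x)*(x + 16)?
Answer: 2*√67 ≈ 16.371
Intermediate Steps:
O(x) = (-7 + x)*(16 + x)
o = 1 (o = √(1 + (-112 + (-16)² + 9*(-16))) = √(1 + (-112 + 256 - 144)) = √(1 + 0) = √1 = 1)
Y = 2260 (Y = 2261 - 1*1 = 2261 - 1 = 2260)
√(v + Y) = √(-1992 + 2260) = √268 = 2*√67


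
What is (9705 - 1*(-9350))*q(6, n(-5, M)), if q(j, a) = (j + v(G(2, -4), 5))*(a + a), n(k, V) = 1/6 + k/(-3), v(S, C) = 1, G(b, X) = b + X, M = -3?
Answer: 1467235/3 ≈ 4.8908e+5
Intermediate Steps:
G(b, X) = X + b
n(k, V) = 1/6 - k/3 (n(k, V) = 1*(1/6) + k*(-1/3) = 1/6 - k/3)
q(j, a) = 2*a*(1 + j) (q(j, a) = (j + 1)*(a + a) = (1 + j)*(2*a) = 2*a*(1 + j))
(9705 - 1*(-9350))*q(6, n(-5, M)) = (9705 - 1*(-9350))*(2*(1/6 - 1/3*(-5))*(1 + 6)) = (9705 + 9350)*(2*(1/6 + 5/3)*7) = 19055*(2*(11/6)*7) = 19055*(77/3) = 1467235/3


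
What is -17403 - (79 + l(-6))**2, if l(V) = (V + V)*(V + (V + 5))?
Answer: -43972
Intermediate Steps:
l(V) = 2*V*(5 + 2*V) (l(V) = (2*V)*(V + (5 + V)) = (2*V)*(5 + 2*V) = 2*V*(5 + 2*V))
-17403 - (79 + l(-6))**2 = -17403 - (79 + 2*(-6)*(5 + 2*(-6)))**2 = -17403 - (79 + 2*(-6)*(5 - 12))**2 = -17403 - (79 + 2*(-6)*(-7))**2 = -17403 - (79 + 84)**2 = -17403 - 1*163**2 = -17403 - 1*26569 = -17403 - 26569 = -43972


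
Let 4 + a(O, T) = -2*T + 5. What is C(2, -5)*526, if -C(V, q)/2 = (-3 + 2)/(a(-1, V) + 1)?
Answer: -526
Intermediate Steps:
a(O, T) = 1 - 2*T (a(O, T) = -4 + (-2*T + 5) = -4 + (5 - 2*T) = 1 - 2*T)
C(V, q) = 2/(2 - 2*V) (C(V, q) = -2*(-3 + 2)/((1 - 2*V) + 1) = -(-2)/(2 - 2*V) = 2/(2 - 2*V))
C(2, -5)*526 = -1/(-1 + 2)*526 = -1/1*526 = -1*1*526 = -1*526 = -526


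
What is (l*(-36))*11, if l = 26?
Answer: -10296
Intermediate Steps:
(l*(-36))*11 = (26*(-36))*11 = -936*11 = -10296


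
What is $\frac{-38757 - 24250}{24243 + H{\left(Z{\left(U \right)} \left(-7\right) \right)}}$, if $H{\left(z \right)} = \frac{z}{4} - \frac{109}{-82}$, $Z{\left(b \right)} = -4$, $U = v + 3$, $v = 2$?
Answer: $- \frac{738082}{284087} \approx -2.5981$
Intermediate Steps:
$U = 5$ ($U = 2 + 3 = 5$)
$H{\left(z \right)} = \frac{109}{82} + \frac{z}{4}$ ($H{\left(z \right)} = z \frac{1}{4} - - \frac{109}{82} = \frac{z}{4} + \frac{109}{82} = \frac{109}{82} + \frac{z}{4}$)
$\frac{-38757 - 24250}{24243 + H{\left(Z{\left(U \right)} \left(-7\right) \right)}} = \frac{-38757 - 24250}{24243 + \left(\frac{109}{82} + \frac{\left(-4\right) \left(-7\right)}{4}\right)} = - \frac{63007}{24243 + \left(\frac{109}{82} + \frac{1}{4} \cdot 28\right)} = - \frac{63007}{24243 + \left(\frac{109}{82} + 7\right)} = - \frac{63007}{24243 + \frac{683}{82}} = - \frac{63007}{\frac{1988609}{82}} = \left(-63007\right) \frac{82}{1988609} = - \frac{738082}{284087}$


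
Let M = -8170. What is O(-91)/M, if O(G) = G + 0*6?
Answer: 91/8170 ≈ 0.011138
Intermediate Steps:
O(G) = G (O(G) = G + 0 = G)
O(-91)/M = -91/(-8170) = -91*(-1/8170) = 91/8170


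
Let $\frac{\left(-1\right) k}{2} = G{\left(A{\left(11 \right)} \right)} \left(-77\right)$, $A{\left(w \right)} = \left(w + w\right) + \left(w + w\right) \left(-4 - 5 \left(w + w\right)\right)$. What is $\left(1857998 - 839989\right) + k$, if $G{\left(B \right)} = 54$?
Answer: $1026325$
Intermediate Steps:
$A{\left(w \right)} = 2 w + 2 w \left(-4 - 10 w\right)$ ($A{\left(w \right)} = 2 w + 2 w \left(-4 - 5 \cdot 2 w\right) = 2 w + 2 w \left(-4 - 10 w\right)$)
$k = 8316$ ($k = - 2 \cdot 54 \left(-77\right) = \left(-2\right) \left(-4158\right) = 8316$)
$\left(1857998 - 839989\right) + k = \left(1857998 - 839989\right) + 8316 = 1018009 + 8316 = 1026325$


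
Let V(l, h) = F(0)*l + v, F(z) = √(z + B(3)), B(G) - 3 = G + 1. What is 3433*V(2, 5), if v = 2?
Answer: 6866 + 6866*√7 ≈ 25032.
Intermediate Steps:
B(G) = 4 + G (B(G) = 3 + (G + 1) = 3 + (1 + G) = 4 + G)
F(z) = √(7 + z) (F(z) = √(z + (4 + 3)) = √(z + 7) = √(7 + z))
V(l, h) = 2 + l*√7 (V(l, h) = √(7 + 0)*l + 2 = √7*l + 2 = l*√7 + 2 = 2 + l*√7)
3433*V(2, 5) = 3433*(2 + 2*√7) = 6866 + 6866*√7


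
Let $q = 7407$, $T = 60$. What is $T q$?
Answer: $444420$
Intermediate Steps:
$T q = 60 \cdot 7407 = 444420$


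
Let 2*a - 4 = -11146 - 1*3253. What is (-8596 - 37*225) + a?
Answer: -48237/2 ≈ -24119.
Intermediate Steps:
a = -14395/2 (a = 2 + (-11146 - 1*3253)/2 = 2 + (-11146 - 3253)/2 = 2 + (½)*(-14399) = 2 - 14399/2 = -14395/2 ≈ -7197.5)
(-8596 - 37*225) + a = (-8596 - 37*225) - 14395/2 = (-8596 - 8325) - 14395/2 = -16921 - 14395/2 = -48237/2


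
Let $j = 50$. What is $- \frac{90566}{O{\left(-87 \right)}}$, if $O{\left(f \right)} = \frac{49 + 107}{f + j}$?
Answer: $\frac{1675471}{78} \approx 21480.0$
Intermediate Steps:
$O{\left(f \right)} = \frac{156}{50 + f}$ ($O{\left(f \right)} = \frac{49 + 107}{f + 50} = \frac{156}{50 + f}$)
$- \frac{90566}{O{\left(-87 \right)}} = - \frac{90566}{156 \frac{1}{50 - 87}} = - \frac{90566}{156 \frac{1}{-37}} = - \frac{90566}{156 \left(- \frac{1}{37}\right)} = - \frac{90566}{- \frac{156}{37}} = \left(-90566\right) \left(- \frac{37}{156}\right) = \frac{1675471}{78}$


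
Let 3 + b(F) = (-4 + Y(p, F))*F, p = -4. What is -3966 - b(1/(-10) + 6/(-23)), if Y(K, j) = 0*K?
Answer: -455911/115 ≈ -3964.4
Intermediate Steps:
Y(K, j) = 0
b(F) = -3 - 4*F (b(F) = -3 + (-4 + 0)*F = -3 - 4*F)
-3966 - b(1/(-10) + 6/(-23)) = -3966 - (-3 - 4*(1/(-10) + 6/(-23))) = -3966 - (-3 - 4*(1*(-1/10) + 6*(-1/23))) = -3966 - (-3 - 4*(-1/10 - 6/23)) = -3966 - (-3 - 4*(-83/230)) = -3966 - (-3 + 166/115) = -3966 - 1*(-179/115) = -3966 + 179/115 = -455911/115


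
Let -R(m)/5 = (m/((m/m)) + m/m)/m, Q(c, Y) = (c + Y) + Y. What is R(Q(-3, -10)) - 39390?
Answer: -906080/23 ≈ -39395.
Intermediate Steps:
Q(c, Y) = c + 2*Y (Q(c, Y) = (Y + c) + Y = c + 2*Y)
R(m) = -5*(1 + m)/m (R(m) = -5*(m/((m/m)) + m/m)/m = -5*(m/1 + 1)/m = -5*(m*1 + 1)/m = -5*(m + 1)/m = -5*(1 + m)/m)
R(Q(-3, -10)) - 39390 = (-5 - 5/(-3 + 2*(-10))) - 39390 = (-5 - 5/(-3 - 20)) - 39390 = (-5 - 5/(-23)) - 39390 = (-5 - 5*(-1/23)) - 39390 = (-5 + 5/23) - 39390 = -110/23 - 39390 = -906080/23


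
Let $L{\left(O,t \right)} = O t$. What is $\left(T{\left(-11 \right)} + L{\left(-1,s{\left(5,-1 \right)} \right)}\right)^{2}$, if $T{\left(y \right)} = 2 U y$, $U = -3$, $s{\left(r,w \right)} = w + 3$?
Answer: $4096$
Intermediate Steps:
$s{\left(r,w \right)} = 3 + w$
$T{\left(y \right)} = - 6 y$ ($T{\left(y \right)} = 2 \left(-3\right) y = - 6 y$)
$\left(T{\left(-11 \right)} + L{\left(-1,s{\left(5,-1 \right)} \right)}\right)^{2} = \left(\left(-6\right) \left(-11\right) - \left(3 - 1\right)\right)^{2} = \left(66 - 2\right)^{2} = 64^{2} = 4096$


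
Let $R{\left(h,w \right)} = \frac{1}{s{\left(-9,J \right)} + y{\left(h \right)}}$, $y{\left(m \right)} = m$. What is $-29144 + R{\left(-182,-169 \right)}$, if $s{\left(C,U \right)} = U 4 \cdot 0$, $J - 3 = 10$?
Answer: $- \frac{5304209}{182} \approx -29144.0$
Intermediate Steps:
$J = 13$ ($J = 3 + 10 = 13$)
$s{\left(C,U \right)} = 0$ ($s{\left(C,U \right)} = 4 U 0 = 0$)
$R{\left(h,w \right)} = \frac{1}{h}$ ($R{\left(h,w \right)} = \frac{1}{0 + h} = \frac{1}{h}$)
$-29144 + R{\left(-182,-169 \right)} = -29144 + \frac{1}{-182} = -29144 - \frac{1}{182} = - \frac{5304209}{182}$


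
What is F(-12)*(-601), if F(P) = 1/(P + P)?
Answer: 601/24 ≈ 25.042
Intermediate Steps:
F(P) = 1/(2*P)
F(-12)*(-601) = ((½)/(-12))*(-601) = ((½)*(-1/12))*(-601) = -1/24*(-601) = 601/24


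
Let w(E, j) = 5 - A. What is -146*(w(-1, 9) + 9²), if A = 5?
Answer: -11826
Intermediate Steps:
w(E, j) = 0 (w(E, j) = 5 - 1*5 = 5 - 5 = 0)
-146*(w(-1, 9) + 9²) = -146*(0 + 9²) = -146*(0 + 81) = -146*81 = -11826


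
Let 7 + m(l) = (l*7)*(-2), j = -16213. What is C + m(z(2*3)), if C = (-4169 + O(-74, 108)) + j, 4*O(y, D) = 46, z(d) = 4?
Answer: -40867/2 ≈ -20434.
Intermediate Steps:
O(y, D) = 23/2 (O(y, D) = (¼)*46 = 23/2)
m(l) = -7 - 14*l (m(l) = -7 + (l*7)*(-2) = -7 + (7*l)*(-2) = -7 - 14*l)
C = -40741/2 (C = (-4169 + 23/2) - 16213 = -8315/2 - 16213 = -40741/2 ≈ -20371.)
C + m(z(2*3)) = -40741/2 + (-7 - 14*4) = -40741/2 + (-7 - 56) = -40741/2 - 63 = -40867/2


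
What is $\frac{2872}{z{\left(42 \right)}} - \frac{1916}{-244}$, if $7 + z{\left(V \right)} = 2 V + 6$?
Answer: $\frac{214949}{5063} \approx 42.455$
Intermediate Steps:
$z{\left(V \right)} = -1 + 2 V$ ($z{\left(V \right)} = -7 + \left(2 V + 6\right) = -7 + \left(6 + 2 V\right) = -1 + 2 V$)
$\frac{2872}{z{\left(42 \right)}} - \frac{1916}{-244} = \frac{2872}{-1 + 2 \cdot 42} - \frac{1916}{-244} = \frac{2872}{-1 + 84} - - \frac{479}{61} = \frac{2872}{83} + \frac{479}{61} = \frac{214949}{5063}$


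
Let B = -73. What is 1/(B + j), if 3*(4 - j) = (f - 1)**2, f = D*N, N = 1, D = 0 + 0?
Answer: -3/208 ≈ -0.014423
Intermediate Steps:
D = 0
f = 0 (f = 0*1 = 0)
j = 11/3 (j = 4 - (0 - 1)**2/3 = 4 - 1/3*(-1)**2 = 4 - 1/3*1 = 4 - 1/3 = 11/3 ≈ 3.6667)
1/(B + j) = 1/(-73 + 11/3) = 1/(-208/3) = -3/208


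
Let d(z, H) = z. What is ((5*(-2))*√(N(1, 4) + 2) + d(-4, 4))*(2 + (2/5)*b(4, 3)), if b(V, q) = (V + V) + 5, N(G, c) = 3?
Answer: -144/5 - 72*√5 ≈ -189.80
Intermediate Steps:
b(V, q) = 5 + 2*V (b(V, q) = 2*V + 5 = 5 + 2*V)
((5*(-2))*√(N(1, 4) + 2) + d(-4, 4))*(2 + (2/5)*b(4, 3)) = ((5*(-2))*√(3 + 2) - 4)*(2 + (2/5)*(5 + 2*4)) = (-10*√5 - 4)*(2 + (2*(⅕))*(5 + 8)) = (-4 - 10*√5)*(2 + (⅖)*13) = (-4 - 10*√5)*(2 + 26/5) = (-4 - 10*√5)*(36/5) = -144/5 - 72*√5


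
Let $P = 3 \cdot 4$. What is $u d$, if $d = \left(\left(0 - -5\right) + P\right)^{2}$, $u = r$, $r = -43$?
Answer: $-12427$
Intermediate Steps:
$P = 12$
$u = -43$
$d = 289$ ($d = \left(\left(0 - -5\right) + 12\right)^{2} = \left(\left(0 + 5\right) + 12\right)^{2} = \left(5 + 12\right)^{2} = 17^{2} = 289$)
$u d = \left(-43\right) 289 = -12427$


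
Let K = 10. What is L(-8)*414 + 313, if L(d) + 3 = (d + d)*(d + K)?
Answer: -14177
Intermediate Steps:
L(d) = -3 + 2*d*(10 + d) (L(d) = -3 + (d + d)*(d + 10) = -3 + (2*d)*(10 + d) = -3 + 2*d*(10 + d))
L(-8)*414 + 313 = (-3 + 2*(-8)² + 20*(-8))*414 + 313 = (-3 + 2*64 - 160)*414 + 313 = (-3 + 128 - 160)*414 + 313 = -35*414 + 313 = -14490 + 313 = -14177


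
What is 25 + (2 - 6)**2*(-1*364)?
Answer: -5799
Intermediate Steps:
25 + (2 - 6)**2*(-1*364) = 25 + (-4)**2*(-364) = 25 + 16*(-364) = 25 - 5824 = -5799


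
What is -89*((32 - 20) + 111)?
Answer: -10947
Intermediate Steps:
-89*((32 - 20) + 111) = -89*(12 + 111) = -89*123 = -10947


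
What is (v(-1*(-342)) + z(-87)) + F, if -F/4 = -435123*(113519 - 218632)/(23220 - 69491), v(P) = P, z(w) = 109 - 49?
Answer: 182966936538/46271 ≈ 3.9542e+6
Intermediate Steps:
z(w) = 60
F = 182948335596/46271 (F = -(-1740492)/((23220 - 69491)/(113519 - 218632)) = -(-1740492)/((-46271/(-105113))) = -(-1740492)/((-46271*(-1/105113))) = -(-1740492)/46271/105113 = -(-1740492)*105113/46271 = -4*(-45737083899/46271) = 182948335596/46271 ≈ 3.9538e+6)
(v(-1*(-342)) + z(-87)) + F = (-1*(-342) + 60) + 182948335596/46271 = (342 + 60) + 182948335596/46271 = 402 + 182948335596/46271 = 182966936538/46271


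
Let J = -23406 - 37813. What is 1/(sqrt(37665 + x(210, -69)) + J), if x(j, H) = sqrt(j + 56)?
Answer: -1/(61219 - sqrt(37665 + sqrt(266))) ≈ -1.6387e-5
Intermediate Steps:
x(j, H) = sqrt(56 + j)
J = -61219
1/(sqrt(37665 + x(210, -69)) + J) = 1/(sqrt(37665 + sqrt(56 + 210)) - 61219) = 1/(sqrt(37665 + sqrt(266)) - 61219) = 1/(-61219 + sqrt(37665 + sqrt(266)))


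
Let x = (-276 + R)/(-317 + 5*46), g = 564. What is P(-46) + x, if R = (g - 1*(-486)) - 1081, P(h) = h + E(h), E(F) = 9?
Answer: -2912/87 ≈ -33.471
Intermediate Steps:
P(h) = 9 + h (P(h) = h + 9 = 9 + h)
R = -31 (R = (564 - 1*(-486)) - 1081 = (564 + 486) - 1081 = 1050 - 1081 = -31)
x = 307/87 (x = (-276 - 31)/(-317 + 5*46) = -307/(-317 + 230) = -307/(-87) = -307*(-1/87) = 307/87 ≈ 3.5287)
P(-46) + x = (9 - 46) + 307/87 = -37 + 307/87 = -2912/87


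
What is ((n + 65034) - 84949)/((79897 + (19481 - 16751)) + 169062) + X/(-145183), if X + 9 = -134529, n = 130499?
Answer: 2170289198/1588737569 ≈ 1.3660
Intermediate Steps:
X = -134538 (X = -9 - 134529 = -134538)
((n + 65034) - 84949)/((79897 + (19481 - 16751)) + 169062) + X/(-145183) = ((130499 + 65034) - 84949)/((79897 + (19481 - 16751)) + 169062) - 134538/(-145183) = (195533 - 84949)/((79897 + 2730) + 169062) - 134538*(-1/145183) = 110584/(82627 + 169062) + 134538/145183 = 110584/251689 + 134538/145183 = 110584*(1/251689) + 134538/145183 = 4808/10943 + 134538/145183 = 2170289198/1588737569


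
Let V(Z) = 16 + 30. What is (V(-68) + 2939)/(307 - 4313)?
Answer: -2985/4006 ≈ -0.74513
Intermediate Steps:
V(Z) = 46
(V(-68) + 2939)/(307 - 4313) = (46 + 2939)/(307 - 4313) = 2985/(-4006) = 2985*(-1/4006) = -2985/4006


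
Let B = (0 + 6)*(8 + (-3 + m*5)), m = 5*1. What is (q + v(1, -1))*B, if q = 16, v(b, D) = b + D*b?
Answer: 2880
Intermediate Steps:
m = 5
B = 180 (B = (0 + 6)*(8 + (-3 + 5*5)) = 6*(8 + (-3 + 25)) = 6*(8 + 22) = 6*30 = 180)
(q + v(1, -1))*B = (16 + 1*(1 - 1))*180 = (16 + 1*0)*180 = (16 + 0)*180 = 16*180 = 2880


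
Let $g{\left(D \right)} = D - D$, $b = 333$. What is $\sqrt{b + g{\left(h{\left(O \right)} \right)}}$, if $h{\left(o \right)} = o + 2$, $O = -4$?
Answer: $3 \sqrt{37} \approx 18.248$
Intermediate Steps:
$h{\left(o \right)} = 2 + o$
$g{\left(D \right)} = 0$
$\sqrt{b + g{\left(h{\left(O \right)} \right)}} = \sqrt{333 + 0} = \sqrt{333} = 3 \sqrt{37}$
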